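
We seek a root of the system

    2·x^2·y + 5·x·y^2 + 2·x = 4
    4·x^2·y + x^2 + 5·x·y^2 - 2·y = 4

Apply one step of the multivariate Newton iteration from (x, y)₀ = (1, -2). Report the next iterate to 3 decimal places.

At (1, -2): F = (14.000, 13.000).
Jacobian J = [[4·x·y + 5·y^2 + 2, 2·x^2 + 10·x·y], [8·x·y + 2·x + 5·y^2, 4·x^2 + 10·x·y - 2]].
At the point, J = [[14.000, -18.000], [6.000, -18.000]] (det J = -144.000).
Solving J·Δ = −F gives Δ = (-0.125, 0.681).
Then the next iterate is (x, y)₁ = (0.875, -1.319).

(0.875, -1.319)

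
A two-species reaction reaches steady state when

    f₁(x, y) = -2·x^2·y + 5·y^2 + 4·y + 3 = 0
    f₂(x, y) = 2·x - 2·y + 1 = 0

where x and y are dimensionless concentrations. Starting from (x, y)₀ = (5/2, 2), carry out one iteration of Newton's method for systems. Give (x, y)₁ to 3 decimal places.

At (5/2, 2): F = (6.000, 2.000).
Jacobian J = [[-4·x·y, -2·x^2 + 10·y + 4], [2, -2]].
At the point, J = [[-20.000, 11.500], [2.000, -2.000]] (det J = 17.000).
Solving J·Δ = −F gives Δ = (2.059, 3.059).
Then the next iterate is (x, y)₁ = (4.559, 5.059).

(4.559, 5.059)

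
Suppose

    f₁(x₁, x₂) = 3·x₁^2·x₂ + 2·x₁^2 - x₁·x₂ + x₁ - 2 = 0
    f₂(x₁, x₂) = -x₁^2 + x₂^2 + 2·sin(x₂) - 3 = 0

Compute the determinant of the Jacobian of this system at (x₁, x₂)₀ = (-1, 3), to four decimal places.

-104.4804

J = [[6·x₁·x₂ + 4·x₁ - x₂ + 1, 3·x₁^2 - x₁], [-2·x₁, 2·x₂ + 2·cos(x₂)]].
At the point, J = [[-24.0000, 4.0000], [2.0000, 4.020015]].
det J = -104.4804.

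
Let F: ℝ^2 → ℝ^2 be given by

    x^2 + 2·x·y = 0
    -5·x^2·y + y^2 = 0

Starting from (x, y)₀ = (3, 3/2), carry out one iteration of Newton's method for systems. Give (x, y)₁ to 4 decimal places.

At (3, 3/2): F = (18.0000, -65.2500).
Jacobian J = [[2·x + 2·y, 2·x], [-10·x·y, -5·x^2 + 2·y]].
At the point, J = [[9.0000, 6.0000], [-45.0000, -42.0000]] (det J = -108.0000).
Solving J·Δ = −F gives Δ = (-3.3750, 2.0625).
Then the next iterate is (x, y)₁ = (-0.3750, 3.5625).

(-0.3750, 3.5625)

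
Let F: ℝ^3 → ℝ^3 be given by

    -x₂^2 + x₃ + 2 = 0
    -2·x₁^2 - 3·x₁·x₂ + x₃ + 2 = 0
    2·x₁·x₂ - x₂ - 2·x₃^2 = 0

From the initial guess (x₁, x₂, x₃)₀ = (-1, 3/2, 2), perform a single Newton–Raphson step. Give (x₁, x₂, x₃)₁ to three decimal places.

(-31.500, -1.833, -9.750)

At (-1, 3/2, 2): F = (1.750, 6.500, -12.500).
Jacobian J = [[0, -2·x₂, 1], [-4·x₁ - 3·x₂, -3·x₁, 1], [2·x₂, 2·x₁ - 1, -4·x₃]].
At the point, J = [[0.000, -3.000, 1.000], [-0.500, 3.000, 1.000], [3.000, -3.000, -8.000]] (det J = -4.500).
Solving J·Δ = −F gives Δ = (-30.500, -3.333, -11.750).
Then the next iterate is (x₁, x₂, x₃)₁ = (-31.500, -1.833, -9.750).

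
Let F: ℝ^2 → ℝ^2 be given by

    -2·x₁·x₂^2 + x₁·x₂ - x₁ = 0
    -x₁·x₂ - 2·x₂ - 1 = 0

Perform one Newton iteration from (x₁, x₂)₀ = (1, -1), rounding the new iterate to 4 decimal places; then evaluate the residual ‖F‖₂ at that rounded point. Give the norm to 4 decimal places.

1.2932

At (1, -1): F = (-4.0000, 2.0000).
Jacobian J = [[-2·x₂^2 + x₂ - 1, -4·x₁·x₂ + x₁], [-x₂, -x₁ - 2]].
At the point, J = [[-4.0000, 5.0000], [1.0000, -3.0000]] (det J = 7.0000).
Solving J·Δ = −F gives Δ = (-0.2857, 0.5714).
Then the next iterate is (x₁, x₂)₁ = (0.7143, -0.4286).
Re-evaluating at (0.7143, -0.4286): F = (-1.282880, 0.163349), so ‖F‖₂ = 1.2932.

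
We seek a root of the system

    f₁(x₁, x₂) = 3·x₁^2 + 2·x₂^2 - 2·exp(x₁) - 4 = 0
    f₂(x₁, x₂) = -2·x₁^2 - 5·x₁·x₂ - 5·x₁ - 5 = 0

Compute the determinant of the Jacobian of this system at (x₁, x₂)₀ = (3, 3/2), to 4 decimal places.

479.5661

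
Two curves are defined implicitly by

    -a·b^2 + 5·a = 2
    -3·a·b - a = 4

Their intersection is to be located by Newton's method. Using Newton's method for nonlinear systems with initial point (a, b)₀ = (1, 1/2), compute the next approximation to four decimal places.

(0.1194, -0.9328)

At (1, 1/2): F = (2.7500, -6.5000).
Jacobian J = [[-b^2 + 5, -2·a·b], [-3·b - 1, -3·a]].
At the point, J = [[4.7500, -1.0000], [-2.5000, -3.0000]] (det J = -16.7500).
Solving J·Δ = −F gives Δ = (-0.8806, -1.4328).
Then the next iterate is (a, b)₁ = (0.1194, -0.9328).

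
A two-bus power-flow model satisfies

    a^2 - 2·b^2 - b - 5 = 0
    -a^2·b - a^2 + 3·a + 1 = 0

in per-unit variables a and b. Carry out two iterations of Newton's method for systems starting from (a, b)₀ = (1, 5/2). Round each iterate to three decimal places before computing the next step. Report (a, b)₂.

At (1, 5/2): F = (-19.000, 0.500).
Jacobian J = [[2·a, -4·b - 1], [-2·a·b - 2·a + 3, -a^2]].
At the point, J = [[2.000, -11.000], [-4.000, -1.000]] (det J = -46.000).
Solving J·Δ = −F gives Δ = (0.533, -1.630).
Then the next iterate is (a, b)₁ = (1.533, 0.870).
Round to (1.533, 0.870) and repeat: F = (-5.03371, 1.20433), J = [[3.066, -4.480], [-2.73342, -2.35009]].
Δ = (0.886, -0.518), so (a, b)₂ = (2.419, 0.352).

(2.419, 0.352)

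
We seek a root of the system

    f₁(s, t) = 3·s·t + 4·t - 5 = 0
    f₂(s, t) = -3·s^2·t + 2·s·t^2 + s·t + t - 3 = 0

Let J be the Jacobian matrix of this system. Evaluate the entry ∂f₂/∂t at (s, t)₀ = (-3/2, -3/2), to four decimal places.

1.7500

∂f₂/∂t = -3·s^2 + 4·s·t + s + 1.
At (-3/2, -3/2) this is 1.7500.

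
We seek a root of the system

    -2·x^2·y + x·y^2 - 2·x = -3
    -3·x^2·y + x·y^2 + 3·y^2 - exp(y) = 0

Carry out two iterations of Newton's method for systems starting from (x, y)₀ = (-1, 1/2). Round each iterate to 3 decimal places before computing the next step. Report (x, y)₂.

(1.042, 1.589)

At (-1, 1/2): F = (3.750, -2.64872).
Jacobian J = [[-4·x·y + y^2 - 2, -2·x^2 + 2·x·y], [-6·x·y + y^2, -3·x^2 + 2·x·y + 6·y - exp(y)]].
At the point, J = [[0.250, -3.000], [3.250, -2.64872]] (det J = 9.08782).
Solving J·Δ = −F gives Δ = (1.967, 1.414).
Then the next iterate is (x, y)₁ = (0.967, 1.914).
Round to (0.967, 1.914) and repeat: F = (1.02898, 2.38326), J = [[-5.73996, 1.83150], [-7.44163, 5.60025]].
Δ = (0.075, -0.325), so (x, y)₂ = (1.042, 1.589).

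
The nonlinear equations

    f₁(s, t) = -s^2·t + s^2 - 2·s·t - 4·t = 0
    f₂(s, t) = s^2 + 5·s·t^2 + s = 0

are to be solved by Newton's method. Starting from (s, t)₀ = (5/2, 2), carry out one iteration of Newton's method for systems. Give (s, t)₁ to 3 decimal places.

At (5/2, 2): F = (-24.250, 58.750).
Jacobian J = [[-2·s·t + 2·s - 2·t, -s^2 - 2·s - 4], [2·s + 5·t^2 + 1, 10·s·t]].
At the point, J = [[-9.000, -15.250], [26.000, 50.000]] (det J = -53.500).
Solving J·Δ = −F gives Δ = (-5.917, 1.902).
Then the next iterate is (s, t)₁ = (-3.417, 3.902).

(-3.417, 3.902)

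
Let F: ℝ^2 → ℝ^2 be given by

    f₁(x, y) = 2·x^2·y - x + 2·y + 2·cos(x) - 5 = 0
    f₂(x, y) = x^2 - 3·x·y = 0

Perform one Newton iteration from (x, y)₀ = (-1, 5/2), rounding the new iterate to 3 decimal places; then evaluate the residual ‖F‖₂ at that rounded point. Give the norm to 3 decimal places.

5.419

At (-1, 5/2): F = (7.08060, 8.500).
Jacobian J = [[4·x·y - 2·sin(x) - 1, 2·x^2 + 2], [2·x - 3·y, -3·x]].
At the point, J = [[-9.31706, 4.000], [-9.500, 3.000]] (det J = 10.04883).
Solving J·Δ = −F gives Δ = (1.270, 1.187).
Then the next iterate is (x, y)₁ = (0.270, 3.687).
Re-evaluating at (0.270, 3.687): F = (4.56911, -2.91357), so ‖F‖₂ = 5.419.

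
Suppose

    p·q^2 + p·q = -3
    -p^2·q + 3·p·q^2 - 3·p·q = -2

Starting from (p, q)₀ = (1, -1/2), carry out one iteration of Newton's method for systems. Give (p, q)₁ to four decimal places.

At (1, -1/2): F = (2.7500, 4.7500).
Jacobian J = [[q^2 + q, 2·p·q + p], [-2·p·q + 3·q^2 - 3·q, -p^2 + 6·p·q - 3·p]].
At the point, J = [[-0.2500, 0.0000], [3.2500, -7.0000]] (det J = 1.7500).
Solving J·Δ = −F gives Δ = (11.0000, 5.7857).
Then the next iterate is (p, q)₁ = (12.0000, 5.2857).

(12.0000, 5.2857)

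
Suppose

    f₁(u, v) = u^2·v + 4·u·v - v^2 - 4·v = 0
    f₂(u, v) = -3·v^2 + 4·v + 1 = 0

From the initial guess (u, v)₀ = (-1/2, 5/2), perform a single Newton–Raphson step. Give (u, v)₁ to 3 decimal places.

(1.240, 1.795)

At (-1/2, 5/2): F = (-20.625, -7.750).
Jacobian J = [[2·u·v + 4·v, u^2 + 4·u - 2·v - 4], [0, -6·v + 4]].
At the point, J = [[7.500, -10.750], [0.000, -11.000]] (det J = -82.500).
Solving J·Δ = −F gives Δ = (1.740, -0.705).
Then the next iterate is (u, v)₁ = (1.240, 1.795).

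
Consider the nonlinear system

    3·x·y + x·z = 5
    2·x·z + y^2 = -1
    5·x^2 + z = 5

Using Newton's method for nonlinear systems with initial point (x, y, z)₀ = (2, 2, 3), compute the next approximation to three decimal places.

At (2, 2, 3): F = (13.000, 17.000, 18.000).
Jacobian J = [[3·y + z, 3·x, x], [2·z, 2·y, 2·x], [10·x, 0, 1]].
At the point, J = [[9.000, 6.000, 2.000], [6.000, 4.000, 4.000], [20.000, 0.000, 1.000]] (det J = 320.000).
Solving J·Δ = −F gives Δ = (-0.744, -0.009, -3.125).
Then the next iterate is (x, y, z)₁ = (1.256, 1.991, -0.125).

(1.256, 1.991, -0.125)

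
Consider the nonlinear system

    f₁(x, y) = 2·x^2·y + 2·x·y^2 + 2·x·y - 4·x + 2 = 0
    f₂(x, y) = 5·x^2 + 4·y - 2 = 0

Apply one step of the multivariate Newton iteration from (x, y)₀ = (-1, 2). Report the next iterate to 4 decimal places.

(0.0000, 1.7500)

At (-1, 2): F = (-2.0000, 11.0000).
Jacobian J = [[4·x·y + 2·y^2 + 2·y - 4, 2·x^2 + 4·x·y + 2·x], [10·x, 4]].
At the point, J = [[0.0000, -8.0000], [-10.0000, 4.0000]] (det J = -80.0000).
Solving J·Δ = −F gives Δ = (1.0000, -0.2500).
Then the next iterate is (x, y)₁ = (0.0000, 1.7500).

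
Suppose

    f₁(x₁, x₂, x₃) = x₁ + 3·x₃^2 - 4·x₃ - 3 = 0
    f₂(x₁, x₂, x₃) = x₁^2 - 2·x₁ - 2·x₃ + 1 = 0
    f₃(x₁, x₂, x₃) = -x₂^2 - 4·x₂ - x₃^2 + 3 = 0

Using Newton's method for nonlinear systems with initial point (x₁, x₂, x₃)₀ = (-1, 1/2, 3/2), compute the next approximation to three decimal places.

(-1.083, -0.200, 2.167)

At (-1, 1/2, 3/2): F = (-3.250, 1.000, -1.500).
Jacobian J = [[1, 0, 6·x₃ - 4], [2·x₁ - 2, 0, -2], [0, -2·x₂ - 4, -2·x₃]].
At the point, J = [[1.000, 0.000, 5.000], [-4.000, 0.000, -2.000], [0.000, -5.000, -3.000]] (det J = 90.000).
Solving J·Δ = −F gives Δ = (-0.083, -0.700, 0.667).
Then the next iterate is (x₁, x₂, x₃)₁ = (-1.083, -0.200, 2.167).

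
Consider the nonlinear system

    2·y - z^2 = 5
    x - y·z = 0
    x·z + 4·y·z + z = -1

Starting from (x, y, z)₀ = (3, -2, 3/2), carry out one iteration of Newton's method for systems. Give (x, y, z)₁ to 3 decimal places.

(3.930, -5.419, -4.529)

At (3, -2, 3/2): F = (-11.250, 6.000, -5.000).
Jacobian J = [[0, 2, -2·z], [1, -z, -y], [z, 4·z, x + 4·y + 1]].
At the point, J = [[0.000, 2.000, -3.000], [1.000, -1.500, 2.000], [1.500, 6.000, -4.000]] (det J = -10.750).
Solving J·Δ = −F gives Δ = (0.930, -3.419, -6.029).
Then the next iterate is (x, y, z)₁ = (3.930, -5.419, -4.529).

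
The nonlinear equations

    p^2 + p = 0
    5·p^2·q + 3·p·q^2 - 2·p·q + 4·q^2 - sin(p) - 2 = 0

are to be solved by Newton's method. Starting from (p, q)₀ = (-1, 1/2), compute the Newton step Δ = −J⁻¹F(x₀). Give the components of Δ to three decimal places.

At (-1, 1/2): F = (0.000, 2.59147).
Jacobian J = [[2·p + 1, 0], [10·p·q + 3·q^2 - 2·q - cos(p), 5·p^2 + 6·p·q - 2·p + 8·q]].
At the point, J = [[-1.000, 0.000], [-5.79030, 8.000]] (det J = -8.000).
Solving J·Δ = −F gives Δ = (0.000, -0.324).

(0.000, -0.324)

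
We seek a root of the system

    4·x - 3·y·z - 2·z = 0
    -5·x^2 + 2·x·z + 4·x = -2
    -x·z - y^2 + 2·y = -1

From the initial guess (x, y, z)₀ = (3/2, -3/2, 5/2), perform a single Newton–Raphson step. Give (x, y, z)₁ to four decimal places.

(1.6389, -0.1722, 1.3611)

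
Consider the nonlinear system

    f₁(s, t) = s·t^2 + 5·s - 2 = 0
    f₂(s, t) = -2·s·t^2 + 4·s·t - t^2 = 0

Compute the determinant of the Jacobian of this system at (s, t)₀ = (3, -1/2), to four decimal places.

92.2500

J = [[t^2 + 5, 2·s·t], [-2·t^2 + 4·t, -4·s·t + 4·s - 2·t]].
At the point, J = [[5.2500, -3.0000], [-2.5000, 19.0000]].
det J = 92.2500.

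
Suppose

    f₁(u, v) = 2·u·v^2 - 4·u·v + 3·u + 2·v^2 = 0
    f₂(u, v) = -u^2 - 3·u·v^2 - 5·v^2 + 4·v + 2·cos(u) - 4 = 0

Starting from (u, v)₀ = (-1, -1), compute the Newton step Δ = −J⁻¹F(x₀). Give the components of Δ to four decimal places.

(0.2356, 1.2198)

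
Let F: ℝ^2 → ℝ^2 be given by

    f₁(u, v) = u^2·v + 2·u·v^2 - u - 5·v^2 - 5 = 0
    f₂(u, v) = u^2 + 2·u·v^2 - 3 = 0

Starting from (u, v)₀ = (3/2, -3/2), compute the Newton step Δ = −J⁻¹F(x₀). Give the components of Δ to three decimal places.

(1.511, 1.926)

At (3/2, -3/2): F = (-14.375, 6.000).
Jacobian J = [[2·u·v + 2·v^2 - 1, u^2 + 4·u·v - 10·v], [2·u + 2·v^2, 4·u·v]].
At the point, J = [[-1.000, 8.250], [7.500, -9.000]] (det J = -52.875).
Solving J·Δ = −F gives Δ = (1.511, 1.926).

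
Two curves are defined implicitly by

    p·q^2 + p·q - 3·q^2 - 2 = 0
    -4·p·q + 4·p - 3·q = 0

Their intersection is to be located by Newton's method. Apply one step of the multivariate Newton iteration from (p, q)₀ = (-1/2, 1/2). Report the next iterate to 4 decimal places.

(0.4483, -0.1034)

At (-1/2, 1/2): F = (-3.1250, -2.5000).
Jacobian J = [[q^2 + q, 2·p·q + p - 6·q], [-4·q + 4, -4·p - 3]].
At the point, J = [[0.7500, -4.0000], [2.0000, -1.0000]] (det J = 7.2500).
Solving J·Δ = −F gives Δ = (0.9483, -0.6034).
Then the next iterate is (p, q)₁ = (0.4483, -0.1034).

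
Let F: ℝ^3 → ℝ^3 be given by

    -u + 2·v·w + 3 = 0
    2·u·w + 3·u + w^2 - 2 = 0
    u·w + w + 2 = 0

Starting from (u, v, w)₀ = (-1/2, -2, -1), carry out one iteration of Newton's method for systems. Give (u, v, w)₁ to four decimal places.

At (-1/2, -2, -1): F = (7.5000, -1.5000, 1.5000).
Jacobian J = [[-1, 2·w, 2·v], [2·w + 3, 0, 2·u + 2·w], [w, 0, u + 1]].
At the point, J = [[-1.0000, -2.0000, -4.0000], [1.0000, 0.0000, -3.0000], [-1.0000, 0.0000, 0.5000]] (det J = -5.0000).
Solving J·Δ = −F gives Δ = (1.5000, 3.0000, 0.0000).
Then the next iterate is (u, v, w)₁ = (1.0000, 1.0000, -1.0000).

(1.0000, 1.0000, -1.0000)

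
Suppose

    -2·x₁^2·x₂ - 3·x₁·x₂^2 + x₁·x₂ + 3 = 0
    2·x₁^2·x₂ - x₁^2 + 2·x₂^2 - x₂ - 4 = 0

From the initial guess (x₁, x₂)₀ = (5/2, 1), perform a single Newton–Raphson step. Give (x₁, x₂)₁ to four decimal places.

At (5/2, 1): F = (-14.5000, 3.2500).
Jacobian J = [[-4·x₁·x₂ - 3·x₂^2 + x₂, -2·x₁^2 - 6·x₁·x₂ + x₁], [4·x₁·x₂ - 2·x₁, 2·x₁^2 + 4·x₂ - 1]].
At the point, J = [[-12.0000, -25.0000], [5.0000, 15.5000]] (det J = -61.0000).
Solving J·Δ = −F gives Δ = (-2.3525, 0.5492).
Then the next iterate is (x₁, x₂)₁ = (0.1475, 1.5492).

(0.1475, 1.5492)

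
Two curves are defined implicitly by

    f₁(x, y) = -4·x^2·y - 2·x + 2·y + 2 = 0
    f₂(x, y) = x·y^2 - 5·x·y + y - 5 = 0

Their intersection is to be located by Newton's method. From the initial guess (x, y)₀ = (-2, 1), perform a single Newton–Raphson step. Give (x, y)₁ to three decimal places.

(-2.000, 0.429)

At (-2, 1): F = (-8.000, 4.000).
Jacobian J = [[-8·x·y - 2, -4·x^2 + 2], [y^2 - 5·y, 2·x·y - 5·x + 1]].
At the point, J = [[14.000, -14.000], [-4.000, 7.000]] (det J = 42.000).
Solving J·Δ = −F gives Δ = (0.000, -0.571).
Then the next iterate is (x, y)₁ = (-2.000, 0.429).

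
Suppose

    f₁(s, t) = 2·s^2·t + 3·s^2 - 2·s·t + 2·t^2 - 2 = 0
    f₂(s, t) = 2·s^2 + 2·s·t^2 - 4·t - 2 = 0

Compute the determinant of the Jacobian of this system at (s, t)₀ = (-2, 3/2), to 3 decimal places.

495.000

J = [[4·s·t + 6·s - 2·t, 2·s^2 - 2·s + 4·t], [4·s + 2·t^2, 4·s·t - 4]].
At the point, J = [[-27.000, 18.000], [-3.500, -16.000]].
det J = 495.000.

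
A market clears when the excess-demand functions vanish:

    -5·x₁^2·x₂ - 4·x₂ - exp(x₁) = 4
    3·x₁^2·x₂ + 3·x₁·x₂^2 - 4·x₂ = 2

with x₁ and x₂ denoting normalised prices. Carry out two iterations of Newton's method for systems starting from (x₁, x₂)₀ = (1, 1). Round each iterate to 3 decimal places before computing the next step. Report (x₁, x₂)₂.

At (1, 1): F = (-15.71828, 0.000).
Jacobian J = [[-10·x₁·x₂ - exp(x₁), -5·x₁^2 - 4], [6·x₁·x₂ + 3·x₂^2, 3·x₁^2 + 6·x₁·x₂ - 4]].
At the point, J = [[-12.71828, -9.000], [9.000, 5.000]] (det J = 17.40859).
Solving J·Δ = −F gives Δ = (4.515, -8.126).
Then the next iterate is (x₁, x₂)₁ = (5.515, -7.126).
Round to (5.515, -7.126) and repeat: F = (859.80849, 216.44037), J = [[144.60892, -156.07612], [-83.45971, -148.55366]].
Δ = (-2.722, 2.986), so (x₁, x₂)₂ = (2.793, -4.140).

(2.793, -4.140)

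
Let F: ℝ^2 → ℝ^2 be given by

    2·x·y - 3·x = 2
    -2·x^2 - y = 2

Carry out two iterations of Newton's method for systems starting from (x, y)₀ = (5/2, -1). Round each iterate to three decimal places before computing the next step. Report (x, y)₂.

At (5/2, -1): F = (-14.500, -13.500).
Jacobian J = [[2·y - 3, 2·x], [-4·x, -1]].
At the point, J = [[-5.000, 5.000], [-10.000, -1.000]] (det J = 55.000).
Solving J·Δ = −F gives Δ = (-1.491, 1.409).
Then the next iterate is (x, y)₁ = (1.009, 0.409).
Round to (1.009, 0.409) and repeat: F = (-4.20164, -4.44516), J = [[-2.182, 2.018], [-4.036, -1.000]].
Δ = (-1.276, 0.703), so (x, y)₂ = (-0.267, 1.112).

(-0.267, 1.112)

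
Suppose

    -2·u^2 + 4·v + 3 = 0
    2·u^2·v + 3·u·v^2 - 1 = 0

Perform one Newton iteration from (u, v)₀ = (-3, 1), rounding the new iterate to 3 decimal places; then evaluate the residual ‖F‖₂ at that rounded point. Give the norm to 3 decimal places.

At (-3, 1): F = (-11.000, 8.000).
Jacobian J = [[-4·u, 4], [4·u·v + 3·v^2, 2·u^2 + 6·u·v]].
At the point, J = [[12.000, 4.000], [-9.000, 0.000]] (det J = 36.000).
Solving J·Δ = −F gives Δ = (0.889, 0.083).
Then the next iterate is (u, v)₁ = (-2.111, 1.083).
Re-evaluating at (-2.111, 1.083): F = (-1.58064, 1.22449), so ‖F‖₂ = 1.999.

1.999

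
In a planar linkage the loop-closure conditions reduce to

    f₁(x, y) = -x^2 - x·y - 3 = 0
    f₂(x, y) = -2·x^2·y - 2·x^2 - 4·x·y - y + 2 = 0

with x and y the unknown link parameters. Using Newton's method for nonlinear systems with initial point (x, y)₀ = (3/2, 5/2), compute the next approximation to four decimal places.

(-1.8806, 8.8955)

At (3/2, 5/2): F = (-9.0000, -31.2500).
Jacobian J = [[-2·x - y, -x], [-4·x·y - 4·x - 4·y, -2·x^2 - 4·x - 1]].
At the point, J = [[-5.5000, -1.5000], [-31.0000, -11.5000]] (det J = 16.7500).
Solving J·Δ = −F gives Δ = (-3.3806, 6.3955).
Then the next iterate is (x, y)₁ = (-1.8806, 8.8955).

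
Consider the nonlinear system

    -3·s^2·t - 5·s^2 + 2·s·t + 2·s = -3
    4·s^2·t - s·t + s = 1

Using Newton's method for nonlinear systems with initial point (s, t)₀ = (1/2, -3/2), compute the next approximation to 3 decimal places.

(-11.500, -83.000)

At (1/2, -3/2): F = (2.375, -1.250).
Jacobian J = [[-6·s·t - 10·s + 2·t + 2, -3·s^2 + 2·s], [8·s·t - t + 1, 4·s^2 - s]].
At the point, J = [[-1.500, 0.250], [-3.500, 0.500]] (det J = 0.125).
Solving J·Δ = −F gives Δ = (-12.000, -81.500).
Then the next iterate is (s, t)₁ = (-11.500, -83.000).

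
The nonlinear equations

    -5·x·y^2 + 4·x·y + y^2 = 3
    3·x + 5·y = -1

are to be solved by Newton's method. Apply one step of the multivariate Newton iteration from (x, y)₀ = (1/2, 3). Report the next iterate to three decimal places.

(0.986, -0.792)

At (1/2, 3): F = (-10.500, 17.500).
Jacobian J = [[-5·y^2 + 4·y, -10·x·y + 4·x + 2·y], [3, 5]].
At the point, J = [[-33.000, -7.000], [3.000, 5.000]] (det J = -144.000).
Solving J·Δ = −F gives Δ = (0.486, -3.792).
Then the next iterate is (x, y)₁ = (0.986, -0.792).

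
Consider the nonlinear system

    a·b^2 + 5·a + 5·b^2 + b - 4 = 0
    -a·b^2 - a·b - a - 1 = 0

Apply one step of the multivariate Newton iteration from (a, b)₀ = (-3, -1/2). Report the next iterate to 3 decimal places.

(-1.333, -10.750)

At (-3, -1/2): F = (-19.000, 1.250).
Jacobian J = [[b^2 + 5, 2·a·b + 10·b + 1], [-b^2 - b - 1, -2·a·b - a]].
At the point, J = [[5.250, -1.000], [-0.750, 0.000]] (det J = -0.750).
Solving J·Δ = −F gives Δ = (1.667, -10.250).
Then the next iterate is (a, b)₁ = (-1.333, -10.750).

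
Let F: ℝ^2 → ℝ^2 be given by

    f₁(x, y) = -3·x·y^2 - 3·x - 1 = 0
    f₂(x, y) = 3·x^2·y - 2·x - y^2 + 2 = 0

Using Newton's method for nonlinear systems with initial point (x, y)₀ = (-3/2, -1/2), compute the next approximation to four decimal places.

At (-3/2, -1/2): F = (4.6250, 1.3750).
Jacobian J = [[-3·y^2 - 3, -6·x·y], [6·x·y - 2, 3·x^2 - 2·y]].
At the point, J = [[-3.7500, -4.5000], [2.5000, 7.7500]] (det J = -17.8125).
Solving J·Δ = −F gives Δ = (2.3596, -0.9386).
Then the next iterate is (x, y)₁ = (0.8596, -1.4386).

(0.8596, -1.4386)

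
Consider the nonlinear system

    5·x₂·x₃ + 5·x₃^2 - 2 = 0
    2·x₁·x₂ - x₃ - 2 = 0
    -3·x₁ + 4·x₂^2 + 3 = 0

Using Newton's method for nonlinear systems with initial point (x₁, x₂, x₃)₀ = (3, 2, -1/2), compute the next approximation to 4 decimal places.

At (3, 2, -1/2): F = (-5.7500, 10.5000, 10.0000).
Jacobian J = [[0, 5·x₃, 5·x₂ + 10·x₃], [2·x₂, 2·x₁, -1], [-3, 8·x₂, 0]].
At the point, J = [[0.0000, -2.5000, 5.0000], [4.0000, 6.0000, -1.0000], [-3.0000, 16.0000, 0.0000]] (det J = 402.5000).
Solving J·Δ = −F gives Δ = (-1.1752, -0.8453, 0.7273).
Then the next iterate is (x₁, x₂, x₃)₁ = (1.8248, 1.1547, 0.2273).

(1.8248, 1.1547, 0.2273)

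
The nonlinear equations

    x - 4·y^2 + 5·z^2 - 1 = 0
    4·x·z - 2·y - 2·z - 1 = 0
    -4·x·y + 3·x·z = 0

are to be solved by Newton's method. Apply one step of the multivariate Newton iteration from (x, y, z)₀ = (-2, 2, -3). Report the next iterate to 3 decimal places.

(-0.924, 1.081, -1.607)

At (-2, 2, -3): F = (26.000, 25.000, 34.000).
Jacobian J = [[1, -8·y, 10·z], [4·z, -2, 4·x - 2], [-4·y + 3·z, -4·x, 3·x]].
At the point, J = [[1.000, -16.000, -30.000], [-12.000, -2.000, -10.000], [-17.000, 8.000, -6.000]] (det J = 2424.000).
Solving J·Δ = −F gives Δ = (1.076, -0.919, 1.393).
Then the next iterate is (x, y, z)₁ = (-0.924, 1.081, -1.607).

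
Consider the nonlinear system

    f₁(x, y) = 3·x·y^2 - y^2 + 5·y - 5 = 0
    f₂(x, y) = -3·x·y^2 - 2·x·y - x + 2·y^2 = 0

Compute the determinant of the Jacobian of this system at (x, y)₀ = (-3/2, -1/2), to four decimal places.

5.2500

J = [[3·y^2, 6·x·y - 2·y + 5], [-3·y^2 - 2·y - 1, -6·x·y - 2·x + 4·y]].
At the point, J = [[0.7500, 10.5000], [-0.7500, -3.5000]].
det J = 5.2500.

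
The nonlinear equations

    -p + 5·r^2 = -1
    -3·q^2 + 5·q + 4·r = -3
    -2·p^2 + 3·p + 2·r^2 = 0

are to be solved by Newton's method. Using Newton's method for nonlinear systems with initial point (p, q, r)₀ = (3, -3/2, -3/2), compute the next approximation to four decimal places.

(2.0465, -0.4622, -0.8198)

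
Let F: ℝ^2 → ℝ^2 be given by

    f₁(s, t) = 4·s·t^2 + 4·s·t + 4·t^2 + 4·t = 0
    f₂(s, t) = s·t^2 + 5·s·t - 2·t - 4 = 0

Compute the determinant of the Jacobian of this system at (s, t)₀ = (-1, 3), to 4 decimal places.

J = [[4·t^2 + 4·t, 8·s·t + 4·s + 8·t + 4], [t^2 + 5·t, 2·s·t + 5·s - 2]].
At the point, J = [[48.0000, 0.0000], [24.0000, -13.0000]].
det J = -624.0000.

-624.0000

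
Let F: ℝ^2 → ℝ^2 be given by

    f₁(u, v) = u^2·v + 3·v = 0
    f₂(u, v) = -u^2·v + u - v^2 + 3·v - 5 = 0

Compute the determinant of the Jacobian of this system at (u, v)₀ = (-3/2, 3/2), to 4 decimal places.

-18.7500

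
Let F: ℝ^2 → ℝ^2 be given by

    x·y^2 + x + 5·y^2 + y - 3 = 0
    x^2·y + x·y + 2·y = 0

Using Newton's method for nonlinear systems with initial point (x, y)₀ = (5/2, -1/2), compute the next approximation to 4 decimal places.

(-1.7113, -1.1753)

At (5/2, -1/2): F = (0.8750, -5.3750).
Jacobian J = [[y^2 + 1, 2·x·y + 10·y + 1], [2·x·y + y, x^2 + x + 2]].
At the point, J = [[1.2500, -6.5000], [-3.0000, 10.7500]] (det J = -6.0625).
Solving J·Δ = −F gives Δ = (-4.2113, -0.6753).
Then the next iterate is (x, y)₁ = (-1.7113, -1.1753).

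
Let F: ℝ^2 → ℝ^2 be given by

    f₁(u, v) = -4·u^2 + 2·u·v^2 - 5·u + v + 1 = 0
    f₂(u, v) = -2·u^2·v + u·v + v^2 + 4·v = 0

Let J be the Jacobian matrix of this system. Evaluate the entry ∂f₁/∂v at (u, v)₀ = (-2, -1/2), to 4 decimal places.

∂f₁/∂v = 4·u·v + 1.
At (-2, -1/2) this is 5.0000.

5.0000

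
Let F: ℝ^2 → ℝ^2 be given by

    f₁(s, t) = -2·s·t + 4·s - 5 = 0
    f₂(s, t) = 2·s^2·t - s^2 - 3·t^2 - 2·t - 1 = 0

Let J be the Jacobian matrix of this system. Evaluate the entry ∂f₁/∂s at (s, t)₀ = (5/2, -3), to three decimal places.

10.000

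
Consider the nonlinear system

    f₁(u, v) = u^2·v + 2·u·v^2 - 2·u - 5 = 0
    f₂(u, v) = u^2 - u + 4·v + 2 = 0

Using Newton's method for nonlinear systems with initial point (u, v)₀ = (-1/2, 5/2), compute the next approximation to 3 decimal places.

At (-1/2, 5/2): F = (-9.625, 12.750).
Jacobian J = [[2·u·v + 2·v^2 - 2, u^2 + 4·u·v], [2·u - 1, 4]].
At the point, J = [[8.000, -4.750], [-2.000, 4.000]] (det J = 22.500).
Solving J·Δ = −F gives Δ = (-0.981, -3.678).
Then the next iterate is (u, v)₁ = (-1.481, -1.178).

(-1.481, -1.178)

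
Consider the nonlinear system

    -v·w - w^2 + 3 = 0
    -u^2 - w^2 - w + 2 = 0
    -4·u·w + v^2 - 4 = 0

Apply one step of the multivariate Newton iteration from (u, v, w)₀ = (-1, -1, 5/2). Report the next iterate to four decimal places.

(-1.2237, 0.8860, 1.1338)

At (-1, -1, 5/2): F = (-0.7500, -7.7500, 7.0000).
Jacobian J = [[0, -w, -v - 2·w], [-2·u, 0, -2·w - 1], [-4·w, 2·v, -4·u]].
At the point, J = [[0.0000, -2.5000, -4.0000], [2.0000, 0.0000, -6.0000], [-10.0000, -2.0000, 4.0000]] (det J = -114.0000).
Solving J·Δ = −F gives Δ = (-0.2237, 1.8860, -1.3662).
Then the next iterate is (u, v, w)₁ = (-1.2237, 0.8860, 1.1338).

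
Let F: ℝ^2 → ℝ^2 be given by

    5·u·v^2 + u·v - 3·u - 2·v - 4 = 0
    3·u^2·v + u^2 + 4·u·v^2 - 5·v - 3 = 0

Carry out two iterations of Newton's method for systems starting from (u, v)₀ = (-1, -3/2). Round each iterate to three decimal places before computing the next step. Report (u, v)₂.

(-0.712, -0.460)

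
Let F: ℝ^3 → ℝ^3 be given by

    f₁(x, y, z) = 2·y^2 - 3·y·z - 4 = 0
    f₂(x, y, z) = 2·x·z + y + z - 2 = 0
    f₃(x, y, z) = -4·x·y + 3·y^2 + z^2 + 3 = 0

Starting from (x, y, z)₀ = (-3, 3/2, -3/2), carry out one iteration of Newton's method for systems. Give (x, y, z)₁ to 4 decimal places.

At (-3, 3/2, -3/2): F = (7.2500, 7.0000, 30.0000).
Jacobian J = [[0, 4·y - 3·z, -3·y], [2·z, 1, 2·x + 1], [-4·y, -4·x + 6·y, 2·z]].
At the point, J = [[0.0000, 10.5000, -4.5000], [-3.0000, 1.0000, -5.0000], [-6.0000, 21.0000, -3.0000]] (det J = 477.0000).
Solving J·Δ = −F gives Δ = (2.3931, -0.7720, -0.1903).
Then the next iterate is (x, y, z)₁ = (-0.6069, 0.7280, -1.6903).

(-0.6069, 0.7280, -1.6903)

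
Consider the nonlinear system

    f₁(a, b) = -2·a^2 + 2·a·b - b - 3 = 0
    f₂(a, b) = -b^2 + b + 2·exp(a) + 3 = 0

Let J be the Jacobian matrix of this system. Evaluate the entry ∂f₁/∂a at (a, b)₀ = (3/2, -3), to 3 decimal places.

-12.000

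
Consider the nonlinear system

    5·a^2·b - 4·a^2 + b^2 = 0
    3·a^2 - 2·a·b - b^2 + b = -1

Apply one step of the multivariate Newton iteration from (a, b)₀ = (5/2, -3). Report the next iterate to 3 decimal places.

At (5/2, -3): F = (-109.750, 22.750).
Jacobian J = [[10·a·b - 8·a, 5·a^2 + 2·b], [6·a - 2·b, -2·a - 2·b + 1]].
At the point, J = [[-95.000, 25.250], [21.000, 2.000]] (det J = -720.250).
Solving J·Δ = −F gives Δ = (-1.102, 0.199).
Then the next iterate is (a, b)₁ = (1.398, -2.801).

(1.398, -2.801)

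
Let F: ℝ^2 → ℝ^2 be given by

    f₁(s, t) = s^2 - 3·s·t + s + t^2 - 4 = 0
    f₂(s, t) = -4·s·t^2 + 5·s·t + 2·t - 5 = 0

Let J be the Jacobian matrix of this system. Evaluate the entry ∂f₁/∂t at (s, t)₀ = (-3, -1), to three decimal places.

7.000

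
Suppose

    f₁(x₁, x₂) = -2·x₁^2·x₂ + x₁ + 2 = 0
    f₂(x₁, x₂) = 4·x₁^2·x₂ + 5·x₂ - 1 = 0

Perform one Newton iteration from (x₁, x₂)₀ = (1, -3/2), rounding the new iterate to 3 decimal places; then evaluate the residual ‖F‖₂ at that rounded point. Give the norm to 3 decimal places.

At (1, -3/2): F = (6.000, -14.500).
Jacobian J = [[-4·x₁·x₂ + 1, -2·x₁^2], [8·x₁·x₂, 4·x₁^2 + 5]].
At the point, J = [[7.000, -2.000], [-12.000, 9.000]] (det J = 39.000).
Solving J·Δ = −F gives Δ = (-0.641, 0.756).
Then the next iterate is (x₁, x₂)₁ = (0.359, -0.744).
Re-evaluating at (0.359, -0.744): F = (2.55077, -5.10355), so ‖F‖₂ = 5.705.

5.705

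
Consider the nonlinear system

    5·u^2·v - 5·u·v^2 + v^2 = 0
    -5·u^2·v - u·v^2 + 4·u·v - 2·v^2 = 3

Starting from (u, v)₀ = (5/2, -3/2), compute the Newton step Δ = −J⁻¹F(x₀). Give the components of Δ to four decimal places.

(-0.4329, 0.7855)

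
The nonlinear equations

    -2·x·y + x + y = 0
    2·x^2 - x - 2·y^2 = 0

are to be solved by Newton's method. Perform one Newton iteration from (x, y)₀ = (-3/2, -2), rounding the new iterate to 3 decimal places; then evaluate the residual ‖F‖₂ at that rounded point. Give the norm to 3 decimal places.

At (-3/2, -2): F = (-9.500, -2.000).
Jacobian J = [[-2·y + 1, -2·x + 1], [4·x - 1, -4·y]].
At the point, J = [[5.000, 4.000], [-7.000, 8.000]] (det J = 68.000).
Solving J·Δ = −F gives Δ = (1.000, 1.125).
Then the next iterate is (x, y)₁ = (-0.500, -0.875).
Re-evaluating at (-0.500, -0.875): F = (-2.250, -0.53125), so ‖F‖₂ = 2.312.

2.312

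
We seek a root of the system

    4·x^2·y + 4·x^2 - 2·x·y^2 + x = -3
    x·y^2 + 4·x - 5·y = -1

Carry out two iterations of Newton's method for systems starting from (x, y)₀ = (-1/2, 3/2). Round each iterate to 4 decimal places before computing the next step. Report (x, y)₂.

(1.3514, 1.2630)

At (-1/2, 3/2): F = (7.2500, -9.6250).
Jacobian J = [[8·x·y + 8·x - 2·y^2 + 1, 4·x^2 - 4·x·y], [y^2 + 4, 2·x·y - 5]].
At the point, J = [[-13.5000, 4.0000], [6.2500, -6.5000]] (det J = 62.7500).
Solving J·Δ = −F gives Δ = (0.1375, -1.3486).
Then the next iterate is (x, y)₁ = (-0.3625, 0.1514).
Round to (-0.3625, 0.1514) and repeat: F = (3.259323, -1.215309), J = [[-2.384904, 0.745155], [4.022922, -5.109765]].
Δ = (1.7139, 1.1116), so (x, y)₂ = (1.3514, 1.2630).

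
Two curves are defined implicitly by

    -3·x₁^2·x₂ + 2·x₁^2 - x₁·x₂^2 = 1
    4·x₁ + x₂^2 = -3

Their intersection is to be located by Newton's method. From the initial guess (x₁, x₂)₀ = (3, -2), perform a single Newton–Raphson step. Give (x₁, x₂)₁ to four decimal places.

(3.4224, 3.1724)

At (3, -2): F = (59.0000, 19.0000).
Jacobian J = [[-6·x₁·x₂ + 4·x₁ - x₂^2, -3·x₁^2 - 2·x₁·x₂], [4, 2·x₂]].
At the point, J = [[44.0000, -15.0000], [4.0000, -4.0000]] (det J = -116.0000).
Solving J·Δ = −F gives Δ = (0.4224, 5.1724).
Then the next iterate is (x₁, x₂)₁ = (3.4224, 3.1724).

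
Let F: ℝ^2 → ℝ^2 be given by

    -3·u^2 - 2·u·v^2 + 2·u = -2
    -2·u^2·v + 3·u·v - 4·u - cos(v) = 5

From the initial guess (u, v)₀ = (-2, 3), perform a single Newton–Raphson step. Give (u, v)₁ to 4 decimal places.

(-1.0519, 2.2414)

At (-2, 3): F = (22.0000, -38.010008).
Jacobian J = [[-6·u - 2·v^2 + 2, -4·u·v], [-4·u·v + 3·v - 4, -2·u^2 + 3·u + sin(v)]].
At the point, J = [[-4.0000, 24.0000], [29.0000, -13.858880]] (det J = -640.564480).
Solving J·Δ = −F gives Δ = (0.9481, -0.7586).
Then the next iterate is (u, v)₁ = (-1.0519, 2.2414).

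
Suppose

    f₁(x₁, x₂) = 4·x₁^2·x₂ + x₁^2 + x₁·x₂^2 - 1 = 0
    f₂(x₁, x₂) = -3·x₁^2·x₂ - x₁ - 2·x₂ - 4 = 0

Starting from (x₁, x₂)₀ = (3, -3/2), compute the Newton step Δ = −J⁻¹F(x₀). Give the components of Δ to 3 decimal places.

(-1.487, -0.074)

At (3, -3/2): F = (-39.250, 36.500).
Jacobian J = [[8·x₁·x₂ + 2·x₁ + x₂^2, 4·x₁^2 + 2·x₁·x₂], [-6·x₁·x₂ - 1, -3·x₁^2 - 2]].
At the point, J = [[-27.750, 27.000], [26.000, -29.000]] (det J = 102.750).
Solving J·Δ = −F gives Δ = (-1.487, -0.074).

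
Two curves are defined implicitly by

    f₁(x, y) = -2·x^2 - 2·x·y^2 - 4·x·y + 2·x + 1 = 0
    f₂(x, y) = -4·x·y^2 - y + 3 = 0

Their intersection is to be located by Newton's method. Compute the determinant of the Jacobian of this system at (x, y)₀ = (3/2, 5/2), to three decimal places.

J = [[-4·x - 2·y^2 - 4·y + 2, -4·x·y - 4·x], [-4·y^2, -8·x·y - 1]].
At the point, J = [[-26.500, -21.000], [-25.000, -31.000]].
det J = 296.500.

296.500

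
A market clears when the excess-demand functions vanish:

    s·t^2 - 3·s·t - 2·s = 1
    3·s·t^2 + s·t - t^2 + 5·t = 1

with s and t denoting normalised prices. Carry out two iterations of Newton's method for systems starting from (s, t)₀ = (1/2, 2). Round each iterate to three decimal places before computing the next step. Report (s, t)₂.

At (1/2, 2): F = (-3.000, 12.000).
Jacobian J = [[t^2 - 3·t - 2, 2·s·t - 3·s], [3·t^2 + t, 6·s·t + s - 2·t + 5]].
At the point, J = [[-4.000, 0.500], [14.000, 7.500]] (det J = -37.000).
Solving J·Δ = −F gives Δ = (-0.770, -0.162).
Then the next iterate is (s, t)₁ = (-0.270, 1.838).
Round to (-0.270, 1.838) and repeat: F = (0.11665, 1.57912), J = [[-4.13576, -0.18252], [11.97273, -1.92356]].
Δ = (-0.006, 0.782), so (s, t)₂ = (-0.276, 2.620).

(-0.276, 2.620)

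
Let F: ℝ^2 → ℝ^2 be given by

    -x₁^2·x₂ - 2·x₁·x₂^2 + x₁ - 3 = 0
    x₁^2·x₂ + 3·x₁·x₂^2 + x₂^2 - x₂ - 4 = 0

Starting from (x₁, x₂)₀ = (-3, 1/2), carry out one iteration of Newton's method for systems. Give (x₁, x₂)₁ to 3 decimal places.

(-3.889, -3.537)

At (-3, 1/2): F = (-9.000, -2.000).
Jacobian J = [[-2·x₁·x₂ - 2·x₂^2 + 1, -x₁^2 - 4·x₁·x₂], [2·x₁·x₂ + 3·x₂^2, x₁^2 + 6·x₁·x₂ + 2·x₂ - 1]].
At the point, J = [[3.500, -3.000], [-2.250, 0.000]] (det J = -6.750).
Solving J·Δ = −F gives Δ = (-0.889, -4.037).
Then the next iterate is (x₁, x₂)₁ = (-3.889, -3.537).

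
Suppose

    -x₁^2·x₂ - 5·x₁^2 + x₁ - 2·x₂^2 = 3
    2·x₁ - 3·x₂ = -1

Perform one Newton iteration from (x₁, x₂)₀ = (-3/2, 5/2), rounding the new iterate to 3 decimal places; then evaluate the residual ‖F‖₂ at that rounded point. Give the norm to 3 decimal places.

20.032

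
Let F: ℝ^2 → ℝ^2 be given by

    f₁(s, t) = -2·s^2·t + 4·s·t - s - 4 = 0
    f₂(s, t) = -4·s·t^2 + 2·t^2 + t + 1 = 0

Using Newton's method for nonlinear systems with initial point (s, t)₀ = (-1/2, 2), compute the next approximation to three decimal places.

(0.160, 1.503)

At (-1/2, 2): F = (-8.500, 19.000).
Jacobian J = [[-4·s·t + 4·t - 1, -2·s^2 + 4·s], [-4·t^2, -8·s·t + 4·t + 1]].
At the point, J = [[11.000, -2.500], [-16.000, 17.000]] (det J = 147.000).
Solving J·Δ = −F gives Δ = (0.660, -0.497).
Then the next iterate is (s, t)₁ = (0.160, 1.503).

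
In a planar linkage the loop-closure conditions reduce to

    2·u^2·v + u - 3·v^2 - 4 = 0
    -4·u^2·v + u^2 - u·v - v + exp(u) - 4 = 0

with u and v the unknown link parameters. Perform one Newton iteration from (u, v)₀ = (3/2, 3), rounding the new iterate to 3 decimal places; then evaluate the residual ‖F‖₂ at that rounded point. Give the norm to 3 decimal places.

At (3/2, 3): F = (-16.000, -31.76831).
Jacobian J = [[4·u·v + 1, 2·u^2 - 6·v], [-8·u·v + 2·u - v + exp(u), -4·u^2 - u - 1]].
At the point, J = [[19.000, -13.500], [-31.51831, -11.500]] (det J = -643.99720).
Solving J·Δ = −F gives Δ = (-0.380, -1.720).
Then the next iterate is (u, v)₁ = (1.120, 1.280).
Re-evaluating at (1.120, 1.280): F = (-4.58394, -8.81687), so ‖F‖₂ = 9.937.

9.937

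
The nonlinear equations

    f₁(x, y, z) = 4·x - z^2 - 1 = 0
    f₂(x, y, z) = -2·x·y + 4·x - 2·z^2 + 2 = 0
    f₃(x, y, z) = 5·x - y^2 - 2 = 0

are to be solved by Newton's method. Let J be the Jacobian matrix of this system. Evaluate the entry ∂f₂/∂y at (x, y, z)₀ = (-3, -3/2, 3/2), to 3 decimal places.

6.000

∂f₂/∂y = -2·x.
At (-3, -3/2, 3/2) this is 6.000.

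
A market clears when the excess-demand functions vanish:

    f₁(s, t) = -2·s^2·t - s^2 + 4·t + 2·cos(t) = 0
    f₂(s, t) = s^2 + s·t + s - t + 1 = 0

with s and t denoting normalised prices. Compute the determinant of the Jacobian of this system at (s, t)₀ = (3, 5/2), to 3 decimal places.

72.371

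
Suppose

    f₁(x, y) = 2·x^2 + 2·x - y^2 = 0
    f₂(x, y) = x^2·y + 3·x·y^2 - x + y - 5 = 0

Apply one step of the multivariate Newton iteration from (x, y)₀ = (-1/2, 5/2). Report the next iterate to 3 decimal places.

At (-1/2, 5/2): F = (-6.750, -10.750).
Jacobian J = [[4·x + 2, -2·y], [2·x·y + 3·y^2 - 1, x^2 + 6·x·y + 1]].
At the point, J = [[0.000, -5.000], [15.250, -6.250]] (det J = 76.250).
Solving J·Δ = −F gives Δ = (0.152, -1.350).
Then the next iterate is (x, y)₁ = (-0.348, 1.150).

(-0.348, 1.150)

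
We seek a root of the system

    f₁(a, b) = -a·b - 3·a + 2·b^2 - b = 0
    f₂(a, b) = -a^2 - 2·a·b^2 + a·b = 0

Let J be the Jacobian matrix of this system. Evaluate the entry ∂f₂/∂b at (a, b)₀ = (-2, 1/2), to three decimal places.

2.000

∂f₂/∂b = -4·a·b + a.
At (-2, 1/2) this is 2.000.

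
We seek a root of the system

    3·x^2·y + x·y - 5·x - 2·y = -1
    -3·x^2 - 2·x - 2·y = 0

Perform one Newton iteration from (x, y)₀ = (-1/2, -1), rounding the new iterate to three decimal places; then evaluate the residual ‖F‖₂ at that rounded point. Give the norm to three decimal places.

2.590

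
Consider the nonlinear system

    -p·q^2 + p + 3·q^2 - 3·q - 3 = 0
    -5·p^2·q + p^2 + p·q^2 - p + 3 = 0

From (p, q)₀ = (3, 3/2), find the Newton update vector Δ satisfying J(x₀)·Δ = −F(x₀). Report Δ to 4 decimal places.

(0.0989, -1.5412)

At (3, 3/2): F = (-4.5000, -51.7500).
Jacobian J = [[-q^2 + 1, -2·p·q + 6·q - 3], [-10·p·q + 2·p + q^2 - 1, -5·p^2 + 2·p·q]].
At the point, J = [[-1.2500, -3.0000], [-37.7500, -36.0000]] (det J = -68.2500).
Solving J·Δ = −F gives Δ = (0.0989, -1.5412).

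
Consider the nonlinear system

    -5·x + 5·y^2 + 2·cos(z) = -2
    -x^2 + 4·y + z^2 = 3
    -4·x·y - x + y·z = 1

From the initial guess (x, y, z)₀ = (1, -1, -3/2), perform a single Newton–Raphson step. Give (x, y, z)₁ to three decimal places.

At (1, -1, -3/2): F = (2.14147, -5.750, 3.500).
Jacobian J = [[-5, 10·y, -2·sin(z)], [-2·x, 4, 2·z], [-4·y - 1, -4·x + z, y]].
At the point, J = [[-5.000, -10.000, 1.99499], [-2.000, 4.000, -3.000], [3.000, -5.500, -1.000]] (det J = 210.50501).
Solving J·Δ = −F gives Δ = (-0.730, 0.401, -0.895).
Then the next iterate is (x, y, z)₁ = (0.270, -0.599, -2.395).

(0.270, -0.599, -2.395)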